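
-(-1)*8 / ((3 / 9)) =24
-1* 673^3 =-304821217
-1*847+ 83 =-764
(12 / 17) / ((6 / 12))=24 / 17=1.41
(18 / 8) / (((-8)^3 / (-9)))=81 / 2048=0.04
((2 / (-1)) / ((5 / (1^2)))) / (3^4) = -2 / 405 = -0.00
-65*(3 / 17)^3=-1755 / 4913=-0.36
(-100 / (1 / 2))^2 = 40000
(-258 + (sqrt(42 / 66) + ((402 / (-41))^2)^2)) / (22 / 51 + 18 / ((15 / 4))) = 255 * sqrt(77) / 14674 + 3236817825945 / 1884782587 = 1717.50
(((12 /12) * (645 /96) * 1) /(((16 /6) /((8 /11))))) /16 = 645 /5632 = 0.11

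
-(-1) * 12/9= 4/3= 1.33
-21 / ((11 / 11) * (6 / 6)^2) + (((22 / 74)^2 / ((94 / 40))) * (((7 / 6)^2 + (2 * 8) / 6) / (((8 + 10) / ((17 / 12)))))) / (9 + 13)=-5253341689 / 250165584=-21.00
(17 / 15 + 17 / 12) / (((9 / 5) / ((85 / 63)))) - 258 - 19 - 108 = -289615 / 756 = -383.09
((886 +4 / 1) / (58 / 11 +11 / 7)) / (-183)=-0.71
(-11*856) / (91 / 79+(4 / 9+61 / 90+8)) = -66947760 / 73049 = -916.48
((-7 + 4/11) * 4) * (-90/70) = 34.13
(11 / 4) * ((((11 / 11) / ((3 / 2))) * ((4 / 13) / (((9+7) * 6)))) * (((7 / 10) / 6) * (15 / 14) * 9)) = 11 / 1664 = 0.01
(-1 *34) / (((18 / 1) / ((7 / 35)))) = -0.38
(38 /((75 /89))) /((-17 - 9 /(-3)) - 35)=-3382 /3675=-0.92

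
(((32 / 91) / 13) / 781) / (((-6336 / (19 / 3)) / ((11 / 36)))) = -19 / 1796106312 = -0.00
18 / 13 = 1.38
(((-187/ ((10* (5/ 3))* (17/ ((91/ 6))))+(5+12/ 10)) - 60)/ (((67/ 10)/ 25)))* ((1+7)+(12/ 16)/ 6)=-2073825/ 1072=-1934.54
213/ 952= 0.22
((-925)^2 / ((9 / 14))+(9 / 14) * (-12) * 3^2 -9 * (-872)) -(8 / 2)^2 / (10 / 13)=421699948 / 315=1338729.99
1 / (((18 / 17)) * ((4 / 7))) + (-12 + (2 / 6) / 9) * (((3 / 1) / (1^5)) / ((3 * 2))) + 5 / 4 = -665 / 216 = -3.08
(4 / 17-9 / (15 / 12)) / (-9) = 0.77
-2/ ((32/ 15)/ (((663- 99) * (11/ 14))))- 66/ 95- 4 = -2235151/ 5320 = -420.14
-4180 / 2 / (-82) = 1045 / 41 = 25.49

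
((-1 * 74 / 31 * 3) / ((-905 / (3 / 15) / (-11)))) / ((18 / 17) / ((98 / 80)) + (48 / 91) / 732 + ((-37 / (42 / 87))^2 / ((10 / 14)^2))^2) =-0.00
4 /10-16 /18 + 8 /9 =2 /5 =0.40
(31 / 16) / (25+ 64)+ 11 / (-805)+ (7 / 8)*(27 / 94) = 6988791 / 26938520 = 0.26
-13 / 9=-1.44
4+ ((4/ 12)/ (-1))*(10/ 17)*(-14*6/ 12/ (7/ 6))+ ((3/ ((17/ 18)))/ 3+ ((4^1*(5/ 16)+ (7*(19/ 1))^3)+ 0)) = 159979825/ 68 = 2352644.49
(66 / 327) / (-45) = -22 / 4905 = -0.00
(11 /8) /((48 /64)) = 11 /6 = 1.83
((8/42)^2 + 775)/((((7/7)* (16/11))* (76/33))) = 2176669/9408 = 231.36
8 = 8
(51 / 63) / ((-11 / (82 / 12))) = -0.50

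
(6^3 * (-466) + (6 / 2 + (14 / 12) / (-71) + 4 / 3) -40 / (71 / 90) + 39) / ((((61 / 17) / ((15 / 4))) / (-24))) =10935063765 / 4331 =2524835.78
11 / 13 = 0.85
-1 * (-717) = 717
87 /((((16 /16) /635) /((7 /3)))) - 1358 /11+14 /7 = 1416619 /11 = 128783.55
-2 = -2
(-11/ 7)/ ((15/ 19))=-209/ 105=-1.99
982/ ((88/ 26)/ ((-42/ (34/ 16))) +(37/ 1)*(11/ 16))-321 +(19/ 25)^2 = -19420875832/ 68976875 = -281.56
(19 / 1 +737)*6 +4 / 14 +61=32181 / 7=4597.29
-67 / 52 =-1.29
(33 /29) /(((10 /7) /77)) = 61.33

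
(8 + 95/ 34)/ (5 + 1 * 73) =0.14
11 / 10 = 1.10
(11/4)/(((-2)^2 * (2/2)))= 11/16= 0.69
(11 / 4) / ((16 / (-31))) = -5.33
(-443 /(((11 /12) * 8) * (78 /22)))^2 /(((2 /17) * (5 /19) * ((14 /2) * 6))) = 63388427 /283920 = 223.26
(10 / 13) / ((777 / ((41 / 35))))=82 / 70707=0.00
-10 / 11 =-0.91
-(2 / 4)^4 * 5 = -5 / 16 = -0.31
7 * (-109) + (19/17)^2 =-220146/289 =-761.75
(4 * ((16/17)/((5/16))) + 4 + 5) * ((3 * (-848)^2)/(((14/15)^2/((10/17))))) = 434186006400/14161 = 30660688.26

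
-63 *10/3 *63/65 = -2646/13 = -203.54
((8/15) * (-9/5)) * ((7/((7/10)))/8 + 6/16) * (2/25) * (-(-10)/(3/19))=-7.90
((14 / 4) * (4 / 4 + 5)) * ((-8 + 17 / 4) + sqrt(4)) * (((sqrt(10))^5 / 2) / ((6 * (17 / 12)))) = -3675 * sqrt(10) / 17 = -683.61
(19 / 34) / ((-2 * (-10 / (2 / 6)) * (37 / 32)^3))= 77824 / 12916515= 0.01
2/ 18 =1/ 9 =0.11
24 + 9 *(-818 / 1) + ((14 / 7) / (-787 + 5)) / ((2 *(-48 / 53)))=-7338.00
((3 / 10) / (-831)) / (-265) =1 / 734050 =0.00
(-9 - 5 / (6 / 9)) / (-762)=11 / 508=0.02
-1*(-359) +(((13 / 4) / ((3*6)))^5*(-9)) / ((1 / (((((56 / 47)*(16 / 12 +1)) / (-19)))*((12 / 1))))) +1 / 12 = 2154370377421 / 5999588352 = 359.09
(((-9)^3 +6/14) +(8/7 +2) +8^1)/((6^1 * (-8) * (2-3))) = -14.95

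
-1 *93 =-93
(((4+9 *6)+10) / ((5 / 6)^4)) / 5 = 88128 / 3125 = 28.20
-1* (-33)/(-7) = -33/7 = -4.71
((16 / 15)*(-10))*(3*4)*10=-1280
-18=-18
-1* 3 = -3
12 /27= 4 /9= 0.44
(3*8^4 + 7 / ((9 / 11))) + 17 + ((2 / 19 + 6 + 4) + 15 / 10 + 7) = 12332.16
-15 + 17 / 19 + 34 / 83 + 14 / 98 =-149609 / 11039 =-13.55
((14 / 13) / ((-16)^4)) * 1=7 / 425984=0.00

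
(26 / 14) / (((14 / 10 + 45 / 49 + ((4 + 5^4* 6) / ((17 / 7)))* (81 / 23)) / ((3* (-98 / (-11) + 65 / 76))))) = 0.01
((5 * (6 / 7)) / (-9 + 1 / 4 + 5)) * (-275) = 2200 / 7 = 314.29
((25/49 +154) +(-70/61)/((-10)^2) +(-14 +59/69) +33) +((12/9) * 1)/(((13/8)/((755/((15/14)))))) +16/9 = 60672936217/80433990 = 754.32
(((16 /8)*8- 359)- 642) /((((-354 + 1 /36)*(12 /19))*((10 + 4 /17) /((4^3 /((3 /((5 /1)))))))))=45.92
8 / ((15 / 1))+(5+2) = 113 / 15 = 7.53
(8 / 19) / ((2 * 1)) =4 / 19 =0.21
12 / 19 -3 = -45 / 19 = -2.37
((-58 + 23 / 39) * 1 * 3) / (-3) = 2239 / 39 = 57.41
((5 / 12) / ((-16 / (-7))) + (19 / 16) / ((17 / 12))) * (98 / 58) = 1.72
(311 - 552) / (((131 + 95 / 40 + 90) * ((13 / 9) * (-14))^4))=-1581201 / 245086910614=-0.00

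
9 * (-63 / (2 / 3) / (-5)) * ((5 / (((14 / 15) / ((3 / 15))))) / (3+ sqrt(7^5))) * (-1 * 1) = 2187 / 67192 - 35721 * sqrt(7) / 67192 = -1.37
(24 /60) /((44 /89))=89 /110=0.81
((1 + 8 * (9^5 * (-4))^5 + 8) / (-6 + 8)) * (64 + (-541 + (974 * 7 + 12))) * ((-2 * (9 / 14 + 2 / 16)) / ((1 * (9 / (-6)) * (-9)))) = 178507916519808658407121670845669 / 84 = 2125094244283436409608591000000.00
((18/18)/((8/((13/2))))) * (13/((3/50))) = 4225/24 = 176.04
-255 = -255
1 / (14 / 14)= 1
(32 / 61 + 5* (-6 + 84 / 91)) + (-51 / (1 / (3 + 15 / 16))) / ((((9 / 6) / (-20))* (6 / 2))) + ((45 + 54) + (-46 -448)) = 749607 / 1586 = 472.64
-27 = -27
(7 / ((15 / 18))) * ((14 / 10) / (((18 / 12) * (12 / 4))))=196 / 75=2.61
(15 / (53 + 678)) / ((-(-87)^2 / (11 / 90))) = -11 / 33197634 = -0.00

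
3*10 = 30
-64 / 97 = -0.66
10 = 10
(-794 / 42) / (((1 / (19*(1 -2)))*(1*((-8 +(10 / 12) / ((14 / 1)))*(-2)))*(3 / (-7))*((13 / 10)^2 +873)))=-10560200 / 175025469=-0.06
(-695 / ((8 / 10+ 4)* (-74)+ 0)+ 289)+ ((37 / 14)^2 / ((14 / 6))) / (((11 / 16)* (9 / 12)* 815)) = 1589008742809 / 5461191120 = 290.96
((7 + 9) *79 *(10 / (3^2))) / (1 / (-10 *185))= -23384000 / 9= -2598222.22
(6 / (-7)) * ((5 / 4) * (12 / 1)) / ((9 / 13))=-130 / 7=-18.57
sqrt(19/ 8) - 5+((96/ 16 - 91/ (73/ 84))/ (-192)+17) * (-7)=-298071/ 2336+sqrt(38)/ 4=-126.06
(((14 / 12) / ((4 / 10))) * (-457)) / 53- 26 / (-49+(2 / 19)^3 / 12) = -15787033373 / 641260356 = -24.62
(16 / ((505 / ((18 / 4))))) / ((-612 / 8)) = -16 / 8585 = -0.00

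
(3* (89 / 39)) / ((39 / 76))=6764 / 507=13.34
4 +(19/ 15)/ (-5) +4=581/ 75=7.75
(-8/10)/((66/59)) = -118/165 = -0.72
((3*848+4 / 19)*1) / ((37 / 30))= 1450200 / 703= 2062.87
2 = 2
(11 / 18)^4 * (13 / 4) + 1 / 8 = 242821 / 419904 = 0.58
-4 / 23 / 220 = -1 / 1265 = -0.00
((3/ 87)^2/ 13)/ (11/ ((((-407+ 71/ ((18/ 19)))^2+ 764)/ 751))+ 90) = 35972065/ 35424695672262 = 0.00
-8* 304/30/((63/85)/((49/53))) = -144704/1431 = -101.12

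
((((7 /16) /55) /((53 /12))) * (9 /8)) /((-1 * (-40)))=0.00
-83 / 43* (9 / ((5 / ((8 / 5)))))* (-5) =5976 / 215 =27.80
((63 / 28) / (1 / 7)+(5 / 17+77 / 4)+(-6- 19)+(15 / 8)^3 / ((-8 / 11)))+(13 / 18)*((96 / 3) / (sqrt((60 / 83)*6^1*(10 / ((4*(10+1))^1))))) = 85675 / 69632+104*sqrt(913) / 135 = 24.51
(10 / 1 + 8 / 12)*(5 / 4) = 40 / 3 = 13.33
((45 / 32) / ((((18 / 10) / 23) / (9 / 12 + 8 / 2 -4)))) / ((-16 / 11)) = -18975 / 2048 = -9.27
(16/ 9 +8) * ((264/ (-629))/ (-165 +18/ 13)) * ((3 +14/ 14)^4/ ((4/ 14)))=90202112/ 4013649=22.47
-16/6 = -8/3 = -2.67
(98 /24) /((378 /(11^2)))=847 /648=1.31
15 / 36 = 5 / 12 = 0.42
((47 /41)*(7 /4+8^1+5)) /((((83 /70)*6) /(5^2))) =2426375 /40836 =59.42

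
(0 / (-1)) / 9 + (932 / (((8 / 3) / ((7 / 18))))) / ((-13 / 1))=-1631 / 156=-10.46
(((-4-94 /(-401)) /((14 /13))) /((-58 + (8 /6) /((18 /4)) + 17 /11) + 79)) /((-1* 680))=583011 /2589805568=0.00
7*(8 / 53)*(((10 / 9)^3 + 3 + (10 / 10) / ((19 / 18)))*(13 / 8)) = 6704425 / 734103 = 9.13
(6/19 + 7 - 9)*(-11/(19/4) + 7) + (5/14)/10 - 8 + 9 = -69275/10108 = -6.85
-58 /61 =-0.95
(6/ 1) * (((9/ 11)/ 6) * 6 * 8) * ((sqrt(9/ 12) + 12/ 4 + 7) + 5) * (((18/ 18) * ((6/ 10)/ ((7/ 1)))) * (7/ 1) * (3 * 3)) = 5832 * sqrt(3)/ 55 + 34992/ 11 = 3364.75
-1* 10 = -10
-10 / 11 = -0.91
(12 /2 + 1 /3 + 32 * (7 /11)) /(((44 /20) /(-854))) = -3761870 /363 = -10363.28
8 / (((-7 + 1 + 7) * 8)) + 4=5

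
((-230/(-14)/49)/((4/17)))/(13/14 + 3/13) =25415/20678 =1.23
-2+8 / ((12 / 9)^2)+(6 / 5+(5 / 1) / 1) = 87 / 10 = 8.70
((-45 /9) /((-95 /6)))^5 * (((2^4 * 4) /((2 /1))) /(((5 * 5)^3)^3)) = 248832 /9445568084716796875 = 0.00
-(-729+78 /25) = 18147 /25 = 725.88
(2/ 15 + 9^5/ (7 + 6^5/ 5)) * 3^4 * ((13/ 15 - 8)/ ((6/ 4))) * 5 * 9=-239992038/ 365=-657512.43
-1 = -1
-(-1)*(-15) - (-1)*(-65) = -80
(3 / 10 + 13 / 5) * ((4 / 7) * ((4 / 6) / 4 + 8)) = 203 / 15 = 13.53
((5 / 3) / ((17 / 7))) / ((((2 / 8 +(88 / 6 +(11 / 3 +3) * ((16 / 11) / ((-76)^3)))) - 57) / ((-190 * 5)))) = 2006943400 / 129546001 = 15.49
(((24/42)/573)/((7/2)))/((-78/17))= -68/1095003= -0.00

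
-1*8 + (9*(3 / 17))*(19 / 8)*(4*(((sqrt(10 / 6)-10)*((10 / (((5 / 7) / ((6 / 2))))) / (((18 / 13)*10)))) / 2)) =-16105 / 68 + 5187*sqrt(15) / 680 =-207.30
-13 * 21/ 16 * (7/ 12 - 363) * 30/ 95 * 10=19527.58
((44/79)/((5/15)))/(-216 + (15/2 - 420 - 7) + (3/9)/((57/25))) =-45144/17165989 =-0.00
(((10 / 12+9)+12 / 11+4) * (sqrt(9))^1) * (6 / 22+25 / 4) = 282695 / 968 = 292.04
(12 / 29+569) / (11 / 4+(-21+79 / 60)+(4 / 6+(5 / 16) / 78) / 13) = -1339534560 / 39713963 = -33.73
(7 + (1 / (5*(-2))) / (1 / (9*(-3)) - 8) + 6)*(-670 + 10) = -1863642 / 217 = -8588.21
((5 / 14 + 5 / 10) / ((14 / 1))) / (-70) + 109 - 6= 353287 / 3430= 103.00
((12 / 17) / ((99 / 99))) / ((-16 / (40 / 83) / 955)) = -28650 / 1411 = -20.30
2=2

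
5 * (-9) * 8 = -360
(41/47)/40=41/1880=0.02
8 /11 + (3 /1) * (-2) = -58 /11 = -5.27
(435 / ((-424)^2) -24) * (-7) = 30199323 / 179776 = 167.98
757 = 757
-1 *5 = -5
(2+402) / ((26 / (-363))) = -73326 / 13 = -5640.46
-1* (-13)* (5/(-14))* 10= -325/7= -46.43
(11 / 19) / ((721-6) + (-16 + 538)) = 11 / 23503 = 0.00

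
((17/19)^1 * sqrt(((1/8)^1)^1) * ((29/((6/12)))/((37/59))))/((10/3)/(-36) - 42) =-0.70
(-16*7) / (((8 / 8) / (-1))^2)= -112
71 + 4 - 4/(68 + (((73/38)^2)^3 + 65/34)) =461133736773163/6151179739297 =74.97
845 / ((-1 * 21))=-845 / 21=-40.24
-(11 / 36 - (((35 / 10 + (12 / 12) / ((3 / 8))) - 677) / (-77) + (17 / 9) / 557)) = 1855001 / 220572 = 8.41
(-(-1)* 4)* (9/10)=18/5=3.60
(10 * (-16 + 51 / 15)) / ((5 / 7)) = -882 / 5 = -176.40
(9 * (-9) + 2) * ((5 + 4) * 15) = -10665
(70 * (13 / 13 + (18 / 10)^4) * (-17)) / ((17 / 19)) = -1911476 / 125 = -15291.81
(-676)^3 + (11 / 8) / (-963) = -2379887138315 / 7704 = -308915776.00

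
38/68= 19/34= 0.56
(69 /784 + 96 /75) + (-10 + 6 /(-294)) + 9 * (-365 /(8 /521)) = -4193307837 /19600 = -213944.28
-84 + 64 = -20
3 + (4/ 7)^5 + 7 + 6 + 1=286743/ 16807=17.06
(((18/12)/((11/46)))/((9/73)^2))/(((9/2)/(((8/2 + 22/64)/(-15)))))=-17036813/641520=-26.56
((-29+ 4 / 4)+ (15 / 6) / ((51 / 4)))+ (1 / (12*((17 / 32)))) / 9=-12754 / 459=-27.79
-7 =-7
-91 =-91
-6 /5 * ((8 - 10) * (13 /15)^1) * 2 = 104 /25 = 4.16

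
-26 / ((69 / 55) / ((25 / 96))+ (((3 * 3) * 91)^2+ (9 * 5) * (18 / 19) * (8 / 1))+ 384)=-679250 / 17542698981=-0.00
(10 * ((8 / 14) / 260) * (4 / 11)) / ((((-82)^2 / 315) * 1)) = 90 / 240383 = 0.00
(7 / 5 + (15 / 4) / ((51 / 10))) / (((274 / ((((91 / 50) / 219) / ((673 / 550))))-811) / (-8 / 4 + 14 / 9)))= -242242 / 10090917885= -0.00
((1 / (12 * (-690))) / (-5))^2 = 0.00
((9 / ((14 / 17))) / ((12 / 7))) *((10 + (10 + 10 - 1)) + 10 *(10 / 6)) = 2329 / 8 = 291.12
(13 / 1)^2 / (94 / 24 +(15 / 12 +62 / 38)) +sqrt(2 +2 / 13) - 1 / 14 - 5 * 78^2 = -329788051 / 10850 +2 * sqrt(91) / 13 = -30393.74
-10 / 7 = -1.43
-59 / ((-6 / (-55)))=-3245 / 6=-540.83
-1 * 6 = -6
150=150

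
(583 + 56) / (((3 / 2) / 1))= 426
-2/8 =-1/4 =-0.25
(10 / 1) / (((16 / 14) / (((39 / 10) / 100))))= 273 / 800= 0.34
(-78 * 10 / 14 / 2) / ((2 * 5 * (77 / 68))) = -1326 / 539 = -2.46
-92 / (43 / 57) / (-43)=5244 / 1849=2.84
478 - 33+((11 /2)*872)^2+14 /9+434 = 207022469 /9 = 23002496.56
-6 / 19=-0.32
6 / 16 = 3 / 8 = 0.38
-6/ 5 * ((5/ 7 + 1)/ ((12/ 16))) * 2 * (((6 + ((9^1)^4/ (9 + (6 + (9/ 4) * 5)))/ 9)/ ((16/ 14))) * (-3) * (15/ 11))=255312/ 385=663.15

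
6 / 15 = 2 / 5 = 0.40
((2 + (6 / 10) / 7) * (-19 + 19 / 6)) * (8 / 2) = -2774 / 21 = -132.10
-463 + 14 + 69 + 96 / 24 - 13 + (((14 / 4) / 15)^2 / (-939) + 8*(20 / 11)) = -374.45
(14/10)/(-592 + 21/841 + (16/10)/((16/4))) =-5887/2487573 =-0.00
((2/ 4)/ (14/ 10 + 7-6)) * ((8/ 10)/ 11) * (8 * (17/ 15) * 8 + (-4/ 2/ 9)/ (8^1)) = 13051/ 11880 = 1.10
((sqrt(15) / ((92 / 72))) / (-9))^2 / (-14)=-30 / 3703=-0.01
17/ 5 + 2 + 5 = 52/ 5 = 10.40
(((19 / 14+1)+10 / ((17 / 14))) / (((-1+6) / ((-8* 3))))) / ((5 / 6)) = -181512 / 2975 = -61.01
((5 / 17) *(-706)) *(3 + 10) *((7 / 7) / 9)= -45890 / 153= -299.93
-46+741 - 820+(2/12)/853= -639749/5118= -125.00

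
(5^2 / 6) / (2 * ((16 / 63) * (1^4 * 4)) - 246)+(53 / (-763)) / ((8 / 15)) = -1382145 / 9381848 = -0.15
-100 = -100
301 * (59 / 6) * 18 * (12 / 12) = 53277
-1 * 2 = -2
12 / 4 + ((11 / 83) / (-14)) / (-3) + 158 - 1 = 160.00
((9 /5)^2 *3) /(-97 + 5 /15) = -729 /7250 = -0.10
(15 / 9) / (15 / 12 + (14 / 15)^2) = 1500 / 1909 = 0.79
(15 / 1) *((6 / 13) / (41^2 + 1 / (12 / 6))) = 60 / 14573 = 0.00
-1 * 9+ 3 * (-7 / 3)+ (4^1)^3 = 48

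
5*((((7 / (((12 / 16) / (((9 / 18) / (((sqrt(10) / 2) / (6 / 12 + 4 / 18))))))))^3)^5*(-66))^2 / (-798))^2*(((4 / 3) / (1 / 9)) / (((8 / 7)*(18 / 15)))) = 7831701203053351060895261515336835912387970761620114906813688509579940230882658752070146273619034937779999906516253150101070938112 / 113828408405837779386522007100872769090464352345568711630853369972480364064520128589023984968662261962890625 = 68802694448038123578905.57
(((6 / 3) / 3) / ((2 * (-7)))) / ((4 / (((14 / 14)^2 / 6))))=-1 / 504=-0.00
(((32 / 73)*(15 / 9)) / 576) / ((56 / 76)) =95 / 55188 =0.00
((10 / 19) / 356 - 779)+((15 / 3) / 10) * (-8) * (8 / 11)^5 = -424743901727 / 544674482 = -779.81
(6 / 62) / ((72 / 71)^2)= 5041 / 53568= 0.09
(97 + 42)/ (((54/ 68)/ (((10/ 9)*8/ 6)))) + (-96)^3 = -644783504/ 729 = -884476.69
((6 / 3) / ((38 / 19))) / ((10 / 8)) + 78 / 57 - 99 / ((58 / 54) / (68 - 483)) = 38253.72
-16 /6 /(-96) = 1 /36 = 0.03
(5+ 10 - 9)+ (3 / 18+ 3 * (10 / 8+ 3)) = 227 / 12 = 18.92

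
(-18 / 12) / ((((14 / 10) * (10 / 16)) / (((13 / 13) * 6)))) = -10.29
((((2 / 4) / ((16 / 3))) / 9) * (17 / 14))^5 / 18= 1419857 / 78934861028524032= 0.00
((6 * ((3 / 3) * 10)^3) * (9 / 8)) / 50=135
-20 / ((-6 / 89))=890 / 3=296.67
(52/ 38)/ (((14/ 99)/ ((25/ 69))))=3.51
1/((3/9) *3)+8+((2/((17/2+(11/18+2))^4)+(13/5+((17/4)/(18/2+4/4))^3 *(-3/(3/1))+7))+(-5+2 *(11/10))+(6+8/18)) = 22.17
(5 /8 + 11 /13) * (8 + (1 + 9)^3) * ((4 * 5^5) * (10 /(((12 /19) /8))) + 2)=2347964504.31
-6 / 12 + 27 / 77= -23 / 154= -0.15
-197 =-197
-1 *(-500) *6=3000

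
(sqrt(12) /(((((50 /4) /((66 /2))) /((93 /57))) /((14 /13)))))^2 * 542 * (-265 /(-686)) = 2886008837184 /53382875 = 54062.45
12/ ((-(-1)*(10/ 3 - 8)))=-18/ 7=-2.57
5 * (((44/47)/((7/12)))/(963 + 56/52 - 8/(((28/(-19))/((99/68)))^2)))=0.01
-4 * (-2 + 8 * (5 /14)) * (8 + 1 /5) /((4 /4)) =-984 /35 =-28.11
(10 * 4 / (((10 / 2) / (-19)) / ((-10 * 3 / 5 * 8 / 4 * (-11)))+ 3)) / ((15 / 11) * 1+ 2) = 1103520 / 278203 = 3.97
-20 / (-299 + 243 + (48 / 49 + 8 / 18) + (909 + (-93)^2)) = -882 / 419101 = -0.00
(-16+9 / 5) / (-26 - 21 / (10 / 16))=71 / 298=0.24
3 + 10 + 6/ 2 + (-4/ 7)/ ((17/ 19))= 1828/ 119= 15.36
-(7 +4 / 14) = -7.29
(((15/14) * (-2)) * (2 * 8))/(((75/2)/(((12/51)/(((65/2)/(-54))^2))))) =-1492992/2513875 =-0.59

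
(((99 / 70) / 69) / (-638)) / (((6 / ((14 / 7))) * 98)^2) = -1 / 2690464560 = -0.00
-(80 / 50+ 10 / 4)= -41 / 10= -4.10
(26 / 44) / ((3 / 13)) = 169 / 66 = 2.56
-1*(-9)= 9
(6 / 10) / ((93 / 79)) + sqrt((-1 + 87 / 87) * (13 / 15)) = 0.51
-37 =-37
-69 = -69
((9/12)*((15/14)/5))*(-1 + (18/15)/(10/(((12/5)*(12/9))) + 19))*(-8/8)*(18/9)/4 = 2511/33040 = 0.08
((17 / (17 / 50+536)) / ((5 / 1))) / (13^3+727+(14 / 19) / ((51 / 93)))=27455 / 12669503931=0.00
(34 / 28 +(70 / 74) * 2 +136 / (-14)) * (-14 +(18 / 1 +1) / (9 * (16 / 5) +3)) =347353 / 3922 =88.57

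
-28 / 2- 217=-231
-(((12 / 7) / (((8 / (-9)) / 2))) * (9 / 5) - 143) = 5248 / 35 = 149.94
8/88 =1/11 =0.09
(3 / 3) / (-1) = -1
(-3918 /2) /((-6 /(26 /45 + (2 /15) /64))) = 109051 /576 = 189.32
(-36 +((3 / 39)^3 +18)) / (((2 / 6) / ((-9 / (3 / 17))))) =6050385 / 2197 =2753.93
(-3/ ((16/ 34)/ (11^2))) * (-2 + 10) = -6171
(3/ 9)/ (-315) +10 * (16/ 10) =15119/ 945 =16.00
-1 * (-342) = 342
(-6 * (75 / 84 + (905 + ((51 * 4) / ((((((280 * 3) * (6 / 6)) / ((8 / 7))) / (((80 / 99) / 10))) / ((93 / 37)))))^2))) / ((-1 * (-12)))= -452.95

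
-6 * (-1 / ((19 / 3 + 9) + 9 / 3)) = 0.33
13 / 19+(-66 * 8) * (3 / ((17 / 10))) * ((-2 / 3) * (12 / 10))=240989 / 323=746.10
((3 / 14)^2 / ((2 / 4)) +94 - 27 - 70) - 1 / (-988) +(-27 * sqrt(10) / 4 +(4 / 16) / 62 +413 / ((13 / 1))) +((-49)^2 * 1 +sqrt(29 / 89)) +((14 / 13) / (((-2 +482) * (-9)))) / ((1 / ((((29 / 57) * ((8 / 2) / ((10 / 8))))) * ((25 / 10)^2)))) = -27 * sqrt(10) / 4 +sqrt(2581) / 89 +45443133635 / 18701928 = 2409.09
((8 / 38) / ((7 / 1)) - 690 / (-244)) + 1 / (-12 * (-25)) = 2.86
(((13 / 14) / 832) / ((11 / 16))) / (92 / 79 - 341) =-79 / 16537752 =-0.00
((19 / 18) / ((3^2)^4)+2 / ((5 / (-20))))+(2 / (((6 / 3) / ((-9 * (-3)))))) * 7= 21375757 / 118098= 181.00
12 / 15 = 4 / 5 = 0.80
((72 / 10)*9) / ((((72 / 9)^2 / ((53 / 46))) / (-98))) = -210357 / 1840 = -114.32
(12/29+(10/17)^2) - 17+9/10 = -1285661/83810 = -15.34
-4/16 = -1/4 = -0.25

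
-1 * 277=-277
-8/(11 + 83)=-4/47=-0.09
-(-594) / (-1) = -594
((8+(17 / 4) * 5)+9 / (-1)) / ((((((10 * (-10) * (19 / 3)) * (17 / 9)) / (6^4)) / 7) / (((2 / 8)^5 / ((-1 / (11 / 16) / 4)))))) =13640319 / 33075200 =0.41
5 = 5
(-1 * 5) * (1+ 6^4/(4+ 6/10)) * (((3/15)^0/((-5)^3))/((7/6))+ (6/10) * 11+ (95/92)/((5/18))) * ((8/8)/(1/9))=-3469806639/26450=-131183.62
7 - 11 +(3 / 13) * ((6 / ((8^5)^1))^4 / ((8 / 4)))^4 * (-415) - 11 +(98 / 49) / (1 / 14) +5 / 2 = 15.50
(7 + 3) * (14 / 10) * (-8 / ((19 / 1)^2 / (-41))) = 4592 / 361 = 12.72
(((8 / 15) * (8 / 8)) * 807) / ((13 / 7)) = 15064 / 65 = 231.75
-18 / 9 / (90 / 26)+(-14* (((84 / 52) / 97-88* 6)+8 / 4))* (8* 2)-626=6650156044 / 56745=117193.69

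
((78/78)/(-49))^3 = -1/117649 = -0.00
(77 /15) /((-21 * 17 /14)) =-154 /765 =-0.20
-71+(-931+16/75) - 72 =-80534/75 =-1073.79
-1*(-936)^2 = -876096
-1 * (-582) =582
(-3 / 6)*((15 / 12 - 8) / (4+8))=9 / 32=0.28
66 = 66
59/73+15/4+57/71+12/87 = 3306133/601228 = 5.50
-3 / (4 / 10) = -15 / 2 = -7.50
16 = 16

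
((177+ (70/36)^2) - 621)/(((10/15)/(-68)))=2424727/54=44902.35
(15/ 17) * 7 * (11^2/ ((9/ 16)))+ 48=70208/ 51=1376.63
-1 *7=-7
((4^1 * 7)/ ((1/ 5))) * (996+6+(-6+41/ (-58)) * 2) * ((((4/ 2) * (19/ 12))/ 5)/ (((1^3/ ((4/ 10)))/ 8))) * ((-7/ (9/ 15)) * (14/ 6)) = -5978747936/ 783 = -7635693.40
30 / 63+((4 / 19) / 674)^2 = 409984174 / 860966589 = 0.48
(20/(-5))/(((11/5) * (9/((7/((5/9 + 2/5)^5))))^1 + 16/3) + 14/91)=-37315687500/72211676099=-0.52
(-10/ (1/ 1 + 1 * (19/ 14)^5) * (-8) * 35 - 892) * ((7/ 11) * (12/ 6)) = -499.35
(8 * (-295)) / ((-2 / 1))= 1180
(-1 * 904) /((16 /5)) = -565 /2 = -282.50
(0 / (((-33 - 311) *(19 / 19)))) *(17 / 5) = 0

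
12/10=6/5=1.20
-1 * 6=-6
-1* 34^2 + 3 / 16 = -18493 / 16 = -1155.81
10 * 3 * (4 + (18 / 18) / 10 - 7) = -87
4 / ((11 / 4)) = 16 / 11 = 1.45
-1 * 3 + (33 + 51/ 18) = 197/ 6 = 32.83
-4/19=-0.21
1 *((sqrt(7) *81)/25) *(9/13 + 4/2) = 567 *sqrt(7)/65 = 23.08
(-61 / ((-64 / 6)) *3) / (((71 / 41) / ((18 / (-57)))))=-67527 / 21584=-3.13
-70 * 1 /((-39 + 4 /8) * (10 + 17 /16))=320 /1947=0.16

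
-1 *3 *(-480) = 1440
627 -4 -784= -161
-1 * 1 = -1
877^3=674526133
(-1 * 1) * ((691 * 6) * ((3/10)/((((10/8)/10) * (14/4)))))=-2842.97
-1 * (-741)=741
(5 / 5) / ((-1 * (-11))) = 1 / 11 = 0.09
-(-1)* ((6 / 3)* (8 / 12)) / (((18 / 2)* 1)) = 4 / 27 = 0.15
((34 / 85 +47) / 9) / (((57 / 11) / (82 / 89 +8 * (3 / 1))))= 1927442 / 76095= 25.33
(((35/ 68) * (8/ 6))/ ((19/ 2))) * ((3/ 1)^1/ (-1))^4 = 1890/ 323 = 5.85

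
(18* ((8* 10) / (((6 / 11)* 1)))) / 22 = 120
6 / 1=6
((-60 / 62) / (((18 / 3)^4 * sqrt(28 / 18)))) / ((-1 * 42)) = 5 * sqrt(14) / 1312416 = 0.00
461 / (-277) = -461 / 277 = -1.66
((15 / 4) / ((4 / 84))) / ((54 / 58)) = 1015 / 12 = 84.58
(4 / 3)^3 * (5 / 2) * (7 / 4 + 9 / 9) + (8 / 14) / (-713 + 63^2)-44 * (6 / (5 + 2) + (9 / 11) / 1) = -57.42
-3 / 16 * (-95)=285 / 16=17.81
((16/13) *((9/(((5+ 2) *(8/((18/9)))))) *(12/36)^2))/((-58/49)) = -14/377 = -0.04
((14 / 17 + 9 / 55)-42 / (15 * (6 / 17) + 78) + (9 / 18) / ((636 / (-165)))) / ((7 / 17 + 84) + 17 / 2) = 8261603 / 2173202460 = 0.00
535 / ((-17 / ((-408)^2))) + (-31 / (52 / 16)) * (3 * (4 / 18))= -204310328 / 39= -5238726.36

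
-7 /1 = -7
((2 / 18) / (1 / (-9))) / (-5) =0.20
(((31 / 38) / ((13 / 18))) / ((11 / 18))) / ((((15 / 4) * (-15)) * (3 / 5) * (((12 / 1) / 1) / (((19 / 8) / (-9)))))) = 31 / 25740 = 0.00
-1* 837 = -837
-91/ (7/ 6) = -78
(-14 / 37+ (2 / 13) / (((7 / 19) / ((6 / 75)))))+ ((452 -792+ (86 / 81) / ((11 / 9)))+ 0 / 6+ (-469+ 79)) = -6078962962 / 8333325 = -729.48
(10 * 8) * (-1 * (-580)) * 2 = 92800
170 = 170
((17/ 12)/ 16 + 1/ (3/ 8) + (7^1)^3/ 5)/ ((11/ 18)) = 205503/ 1760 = 116.76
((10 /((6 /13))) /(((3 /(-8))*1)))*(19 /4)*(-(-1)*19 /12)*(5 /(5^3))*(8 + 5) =-61009 /270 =-225.96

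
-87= -87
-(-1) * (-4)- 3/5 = -23/5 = -4.60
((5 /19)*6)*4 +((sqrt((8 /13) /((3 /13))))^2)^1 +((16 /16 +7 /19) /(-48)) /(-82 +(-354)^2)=512958451 /57106704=8.98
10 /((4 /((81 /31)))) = 405 /62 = 6.53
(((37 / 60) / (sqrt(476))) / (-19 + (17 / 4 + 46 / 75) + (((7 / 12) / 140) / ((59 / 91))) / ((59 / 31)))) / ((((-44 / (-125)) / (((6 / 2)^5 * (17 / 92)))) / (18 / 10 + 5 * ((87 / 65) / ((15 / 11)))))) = -1.71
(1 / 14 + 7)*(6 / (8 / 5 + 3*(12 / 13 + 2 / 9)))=57915 / 6874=8.43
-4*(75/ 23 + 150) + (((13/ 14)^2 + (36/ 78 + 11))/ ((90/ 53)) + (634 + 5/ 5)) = 17120491/ 586040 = 29.21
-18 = -18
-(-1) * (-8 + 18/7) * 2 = -76/7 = -10.86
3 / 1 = 3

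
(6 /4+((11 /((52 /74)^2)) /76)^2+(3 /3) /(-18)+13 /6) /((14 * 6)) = 0.04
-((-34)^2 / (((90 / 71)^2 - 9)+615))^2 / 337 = -8489636035204 / 790403018258673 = -0.01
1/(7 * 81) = 1/567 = 0.00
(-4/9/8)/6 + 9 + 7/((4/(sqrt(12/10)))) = 7 * sqrt(30)/20 + 971/108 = 10.91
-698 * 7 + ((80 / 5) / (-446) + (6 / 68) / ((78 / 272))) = -14163726 / 2899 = -4885.73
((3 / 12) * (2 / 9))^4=1 / 104976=0.00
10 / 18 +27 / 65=568 / 585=0.97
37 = 37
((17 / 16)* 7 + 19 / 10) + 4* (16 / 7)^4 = 22765067 / 192080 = 118.52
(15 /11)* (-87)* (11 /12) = -435 /4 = -108.75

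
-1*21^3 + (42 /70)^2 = -231516 /25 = -9260.64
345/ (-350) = -69/ 70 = -0.99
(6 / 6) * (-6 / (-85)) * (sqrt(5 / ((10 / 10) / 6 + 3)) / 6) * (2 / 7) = 2 * sqrt(570) / 11305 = 0.00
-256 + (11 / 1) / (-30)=-7691 / 30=-256.37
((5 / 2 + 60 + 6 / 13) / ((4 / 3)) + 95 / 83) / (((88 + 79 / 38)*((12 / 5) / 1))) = 39661835 / 177284016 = 0.22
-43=-43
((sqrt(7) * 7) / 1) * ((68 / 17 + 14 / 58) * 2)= 1722 * sqrt(7) / 29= 157.10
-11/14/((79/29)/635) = -202565/1106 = -183.15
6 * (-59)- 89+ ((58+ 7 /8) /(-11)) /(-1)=-38513 /88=-437.65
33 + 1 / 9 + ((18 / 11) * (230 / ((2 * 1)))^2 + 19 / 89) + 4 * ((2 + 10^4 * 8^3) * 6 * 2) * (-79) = -19415025909.77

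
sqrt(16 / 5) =1.79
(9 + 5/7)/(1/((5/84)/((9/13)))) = 1105/1323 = 0.84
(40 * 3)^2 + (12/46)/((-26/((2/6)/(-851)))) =3664065601/254449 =14400.00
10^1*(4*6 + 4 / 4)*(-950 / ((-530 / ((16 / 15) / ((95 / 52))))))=41600 / 159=261.64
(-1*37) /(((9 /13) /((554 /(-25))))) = 266474 /225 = 1184.33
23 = 23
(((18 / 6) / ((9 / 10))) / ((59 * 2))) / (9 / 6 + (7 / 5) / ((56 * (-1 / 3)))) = 200 / 10089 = 0.02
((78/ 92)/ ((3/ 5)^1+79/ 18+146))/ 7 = 1755/ 2187829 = 0.00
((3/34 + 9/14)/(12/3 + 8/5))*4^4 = 27840/833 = 33.42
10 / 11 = 0.91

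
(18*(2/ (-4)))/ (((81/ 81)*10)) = -9/ 10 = -0.90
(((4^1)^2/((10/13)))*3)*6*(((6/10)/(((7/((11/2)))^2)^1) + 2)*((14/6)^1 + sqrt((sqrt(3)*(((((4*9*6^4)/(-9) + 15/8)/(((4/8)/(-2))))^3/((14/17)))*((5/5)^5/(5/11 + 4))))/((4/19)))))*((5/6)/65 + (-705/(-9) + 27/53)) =1514544894/9275 + 94182731505837*3^(3/4)*sqrt(343692349)/12725300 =312773069393.00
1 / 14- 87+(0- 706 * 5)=-3616.93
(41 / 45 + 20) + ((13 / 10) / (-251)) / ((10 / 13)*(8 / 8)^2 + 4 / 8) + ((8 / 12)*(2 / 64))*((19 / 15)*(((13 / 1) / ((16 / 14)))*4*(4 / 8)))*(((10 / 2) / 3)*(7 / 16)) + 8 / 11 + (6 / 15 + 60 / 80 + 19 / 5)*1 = 10313795771 / 381680640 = 27.02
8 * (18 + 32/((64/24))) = 240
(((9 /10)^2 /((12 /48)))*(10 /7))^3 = 4251528 /42875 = 99.16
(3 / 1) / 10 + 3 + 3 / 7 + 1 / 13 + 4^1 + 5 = 11653 / 910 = 12.81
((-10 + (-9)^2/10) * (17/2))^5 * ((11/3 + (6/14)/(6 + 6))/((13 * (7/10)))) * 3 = -1093384720829173/815360000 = -1340984.01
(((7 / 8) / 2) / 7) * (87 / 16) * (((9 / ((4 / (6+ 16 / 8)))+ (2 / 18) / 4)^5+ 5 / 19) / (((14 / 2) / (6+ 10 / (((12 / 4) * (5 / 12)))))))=63441748343910719 / 49017913344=1294256.41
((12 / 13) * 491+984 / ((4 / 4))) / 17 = 18684 / 221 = 84.54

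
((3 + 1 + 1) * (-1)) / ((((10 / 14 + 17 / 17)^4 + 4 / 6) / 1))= -7203 / 13402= -0.54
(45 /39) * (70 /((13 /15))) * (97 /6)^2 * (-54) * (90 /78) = -3334314375 /2197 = -1517666.99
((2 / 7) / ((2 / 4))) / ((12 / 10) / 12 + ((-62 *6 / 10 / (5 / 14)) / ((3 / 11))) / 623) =-1.11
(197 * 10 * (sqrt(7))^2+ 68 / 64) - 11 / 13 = 2868365 / 208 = 13790.22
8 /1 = 8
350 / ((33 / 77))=2450 / 3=816.67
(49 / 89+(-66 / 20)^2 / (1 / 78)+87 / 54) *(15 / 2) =17052923 / 2670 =6386.86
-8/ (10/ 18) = -72/ 5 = -14.40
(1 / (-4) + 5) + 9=55 / 4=13.75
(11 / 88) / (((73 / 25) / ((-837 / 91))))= -20925 / 53144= -0.39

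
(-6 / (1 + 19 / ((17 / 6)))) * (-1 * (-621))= -63342 / 131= -483.53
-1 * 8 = -8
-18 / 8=-9 / 4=-2.25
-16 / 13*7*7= -784 / 13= -60.31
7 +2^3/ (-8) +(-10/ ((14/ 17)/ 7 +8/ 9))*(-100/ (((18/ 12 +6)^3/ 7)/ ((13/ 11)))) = 9250/ 363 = 25.48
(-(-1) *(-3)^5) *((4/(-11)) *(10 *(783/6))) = 1268460/11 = 115314.55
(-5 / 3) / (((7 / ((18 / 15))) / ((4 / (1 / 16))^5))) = -2147483648 / 7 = -306783378.29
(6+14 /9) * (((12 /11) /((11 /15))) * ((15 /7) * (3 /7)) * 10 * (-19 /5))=-2325600 /5929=-392.24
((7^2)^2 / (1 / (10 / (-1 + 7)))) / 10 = 2401 / 6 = 400.17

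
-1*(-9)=9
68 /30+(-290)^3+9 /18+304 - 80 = -731663197 /30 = -24388773.23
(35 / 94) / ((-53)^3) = -35 / 13994438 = -0.00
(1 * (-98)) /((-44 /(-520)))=-12740 /11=-1158.18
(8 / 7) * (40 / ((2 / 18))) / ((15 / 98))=2688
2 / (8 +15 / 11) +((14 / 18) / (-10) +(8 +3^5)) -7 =2263139 / 9270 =244.14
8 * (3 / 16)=3 / 2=1.50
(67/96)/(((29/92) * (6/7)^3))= 528563/150336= 3.52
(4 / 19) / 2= 2 / 19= 0.11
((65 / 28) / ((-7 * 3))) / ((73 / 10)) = -325 / 21462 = -0.02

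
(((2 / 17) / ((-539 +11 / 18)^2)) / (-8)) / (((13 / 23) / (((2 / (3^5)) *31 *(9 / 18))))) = -713 / 62265963903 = -0.00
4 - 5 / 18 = 67 / 18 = 3.72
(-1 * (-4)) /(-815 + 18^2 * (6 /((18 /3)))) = -4 /491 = -0.01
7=7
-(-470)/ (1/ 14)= 6580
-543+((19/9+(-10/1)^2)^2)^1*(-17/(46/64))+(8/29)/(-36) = -13353131411/54027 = -247156.63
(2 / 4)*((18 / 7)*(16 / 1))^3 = 11943936 / 343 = 34821.97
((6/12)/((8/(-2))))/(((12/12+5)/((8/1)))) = -1/6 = -0.17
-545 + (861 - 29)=287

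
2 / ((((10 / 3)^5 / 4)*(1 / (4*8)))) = 1944 / 3125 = 0.62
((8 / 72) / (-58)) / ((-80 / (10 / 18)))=1 / 75168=0.00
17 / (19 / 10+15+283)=170 / 2999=0.06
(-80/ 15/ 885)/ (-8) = 2/ 2655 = 0.00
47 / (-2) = -47 / 2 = -23.50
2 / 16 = 1 / 8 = 0.12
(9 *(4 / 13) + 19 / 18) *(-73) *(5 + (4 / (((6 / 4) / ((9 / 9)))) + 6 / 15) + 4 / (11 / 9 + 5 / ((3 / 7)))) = -23808074 / 10179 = -2338.94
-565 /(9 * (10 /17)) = -1921 /18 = -106.72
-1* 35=-35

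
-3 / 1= -3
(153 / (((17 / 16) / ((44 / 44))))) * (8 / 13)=1152 / 13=88.62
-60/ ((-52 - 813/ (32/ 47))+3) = 1920/ 39779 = 0.05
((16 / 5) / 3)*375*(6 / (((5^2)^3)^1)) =96 / 625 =0.15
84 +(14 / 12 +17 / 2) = 93.67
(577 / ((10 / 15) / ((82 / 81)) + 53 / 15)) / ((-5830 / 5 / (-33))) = 3.90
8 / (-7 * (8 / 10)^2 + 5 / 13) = -2600 / 1331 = -1.95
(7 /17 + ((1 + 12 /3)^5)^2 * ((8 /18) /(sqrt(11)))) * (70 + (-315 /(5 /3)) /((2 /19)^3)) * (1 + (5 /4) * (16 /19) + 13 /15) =-1052830187500000 * sqrt(11) /5643 - 55490344 /285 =-618792096155.56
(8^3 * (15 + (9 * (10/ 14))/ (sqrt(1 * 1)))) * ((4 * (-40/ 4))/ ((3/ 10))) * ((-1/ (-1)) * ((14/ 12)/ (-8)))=640000/ 3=213333.33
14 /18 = 7 /9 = 0.78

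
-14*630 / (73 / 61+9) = -864.98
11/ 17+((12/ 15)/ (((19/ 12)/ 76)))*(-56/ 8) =-22793/ 85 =-268.15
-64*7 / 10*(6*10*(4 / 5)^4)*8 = -5505024 / 625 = -8808.04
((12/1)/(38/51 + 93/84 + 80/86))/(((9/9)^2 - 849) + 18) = -368424/70904825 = -0.01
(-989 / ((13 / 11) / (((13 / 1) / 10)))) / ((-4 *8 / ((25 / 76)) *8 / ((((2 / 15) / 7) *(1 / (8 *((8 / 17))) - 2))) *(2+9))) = -36593 / 8716288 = -0.00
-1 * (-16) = 16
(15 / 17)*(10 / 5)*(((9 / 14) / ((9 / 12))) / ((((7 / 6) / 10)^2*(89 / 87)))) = 108.63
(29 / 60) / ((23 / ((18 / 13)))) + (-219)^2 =143403477 / 2990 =47961.03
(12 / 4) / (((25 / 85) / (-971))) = -49521 / 5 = -9904.20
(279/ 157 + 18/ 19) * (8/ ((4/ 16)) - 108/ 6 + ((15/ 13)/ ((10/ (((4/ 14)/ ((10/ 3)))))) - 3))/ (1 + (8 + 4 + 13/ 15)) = 2.16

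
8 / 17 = 0.47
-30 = -30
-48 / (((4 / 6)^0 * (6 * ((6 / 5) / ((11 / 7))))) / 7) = -220 / 3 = -73.33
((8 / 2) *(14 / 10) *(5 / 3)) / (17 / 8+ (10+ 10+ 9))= 224 / 747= 0.30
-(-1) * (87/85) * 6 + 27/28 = 16911/2380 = 7.11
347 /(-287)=-347 /287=-1.21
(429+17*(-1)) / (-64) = -6.44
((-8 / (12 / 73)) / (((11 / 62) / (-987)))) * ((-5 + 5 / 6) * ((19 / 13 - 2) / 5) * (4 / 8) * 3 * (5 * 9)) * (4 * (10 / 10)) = 4690520100 / 143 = 32800839.86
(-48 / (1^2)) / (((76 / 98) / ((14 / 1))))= -866.53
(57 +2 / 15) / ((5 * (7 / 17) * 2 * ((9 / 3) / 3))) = 14569 / 1050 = 13.88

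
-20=-20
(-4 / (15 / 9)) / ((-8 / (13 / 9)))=13 / 30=0.43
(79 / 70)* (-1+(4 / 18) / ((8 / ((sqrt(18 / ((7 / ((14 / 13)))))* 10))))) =-79 / 70+79* sqrt(13) / 546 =-0.61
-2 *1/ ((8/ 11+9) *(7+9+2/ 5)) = -55/ 4387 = -0.01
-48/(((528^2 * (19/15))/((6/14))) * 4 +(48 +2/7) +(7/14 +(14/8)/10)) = -13440/922850701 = -0.00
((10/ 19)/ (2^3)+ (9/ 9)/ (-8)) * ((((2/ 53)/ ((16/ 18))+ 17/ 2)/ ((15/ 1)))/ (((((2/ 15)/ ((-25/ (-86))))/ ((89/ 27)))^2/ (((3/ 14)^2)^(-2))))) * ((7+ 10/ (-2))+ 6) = -107631810409375/ 16288277364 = -6607.93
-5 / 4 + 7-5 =3 / 4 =0.75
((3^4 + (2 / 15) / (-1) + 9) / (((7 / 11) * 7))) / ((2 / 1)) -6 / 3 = 5944 / 735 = 8.09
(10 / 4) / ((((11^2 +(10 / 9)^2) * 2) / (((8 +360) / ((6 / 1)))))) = 6210 / 9901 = 0.63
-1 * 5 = -5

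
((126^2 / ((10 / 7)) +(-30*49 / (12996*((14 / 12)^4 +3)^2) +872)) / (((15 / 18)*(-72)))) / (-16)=427814511303203 / 34267437794400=12.48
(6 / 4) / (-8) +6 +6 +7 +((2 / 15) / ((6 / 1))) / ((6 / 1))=40643 / 2160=18.82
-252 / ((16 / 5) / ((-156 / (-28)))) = -1755 / 4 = -438.75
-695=-695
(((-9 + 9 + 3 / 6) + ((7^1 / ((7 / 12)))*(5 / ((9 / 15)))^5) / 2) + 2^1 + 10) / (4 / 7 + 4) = 273451675 / 5184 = 52749.17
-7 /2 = -3.50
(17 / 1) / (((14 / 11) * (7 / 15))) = 2805 / 98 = 28.62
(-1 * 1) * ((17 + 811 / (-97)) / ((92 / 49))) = -20531 / 4462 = -4.60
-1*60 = -60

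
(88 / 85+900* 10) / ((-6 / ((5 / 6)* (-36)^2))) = -27543168 / 17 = -1620186.35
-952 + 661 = -291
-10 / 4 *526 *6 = -7890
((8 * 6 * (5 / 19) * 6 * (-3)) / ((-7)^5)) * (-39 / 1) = -168480 / 319333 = -0.53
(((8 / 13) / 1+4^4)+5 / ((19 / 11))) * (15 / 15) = 64099 / 247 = 259.51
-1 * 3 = -3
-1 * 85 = -85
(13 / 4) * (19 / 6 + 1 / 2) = 143 / 12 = 11.92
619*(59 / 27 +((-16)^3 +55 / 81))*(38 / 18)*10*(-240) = 12837165379.42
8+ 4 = 12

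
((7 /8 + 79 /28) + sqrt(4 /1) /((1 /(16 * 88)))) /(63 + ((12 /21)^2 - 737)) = -1105321 /264080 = -4.19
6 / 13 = 0.46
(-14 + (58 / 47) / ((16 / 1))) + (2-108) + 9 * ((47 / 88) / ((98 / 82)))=-2936116 / 25333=-115.90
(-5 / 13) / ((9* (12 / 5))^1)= -25 / 1404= -0.02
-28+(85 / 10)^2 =177 / 4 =44.25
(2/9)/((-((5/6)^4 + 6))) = -288/8401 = -0.03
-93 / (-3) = 31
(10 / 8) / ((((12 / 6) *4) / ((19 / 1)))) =95 / 32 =2.97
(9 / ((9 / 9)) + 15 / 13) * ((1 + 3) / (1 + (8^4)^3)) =528 / 893353197581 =0.00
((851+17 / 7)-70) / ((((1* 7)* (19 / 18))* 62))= 49356 / 28861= 1.71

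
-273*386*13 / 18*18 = -1369914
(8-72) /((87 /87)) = -64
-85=-85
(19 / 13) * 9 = 171 / 13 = 13.15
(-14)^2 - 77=119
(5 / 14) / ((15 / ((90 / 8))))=15 / 56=0.27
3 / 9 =1 / 3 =0.33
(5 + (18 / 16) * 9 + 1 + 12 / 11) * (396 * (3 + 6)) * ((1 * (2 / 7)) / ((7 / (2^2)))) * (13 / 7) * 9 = 57430620 / 343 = 167436.21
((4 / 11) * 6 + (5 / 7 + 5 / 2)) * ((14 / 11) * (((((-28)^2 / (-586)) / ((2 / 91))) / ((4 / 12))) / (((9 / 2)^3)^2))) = -316196608 / 2093464197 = -0.15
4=4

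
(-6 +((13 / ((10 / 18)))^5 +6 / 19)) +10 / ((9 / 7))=7015835.81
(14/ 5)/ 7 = 2/ 5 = 0.40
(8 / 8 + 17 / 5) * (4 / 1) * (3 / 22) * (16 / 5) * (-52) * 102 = -1018368 / 25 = -40734.72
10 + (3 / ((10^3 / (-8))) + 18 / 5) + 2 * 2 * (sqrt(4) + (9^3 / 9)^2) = 3283197 / 125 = 26265.58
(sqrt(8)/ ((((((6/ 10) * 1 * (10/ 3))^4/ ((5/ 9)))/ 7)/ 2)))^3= 2.60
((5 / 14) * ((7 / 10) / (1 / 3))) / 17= 3 / 68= 0.04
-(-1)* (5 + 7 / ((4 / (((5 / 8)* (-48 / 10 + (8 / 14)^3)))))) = -0.05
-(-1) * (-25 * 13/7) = -325/7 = -46.43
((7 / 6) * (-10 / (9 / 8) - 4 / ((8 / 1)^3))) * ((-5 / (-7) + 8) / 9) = -625189 / 62208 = -10.05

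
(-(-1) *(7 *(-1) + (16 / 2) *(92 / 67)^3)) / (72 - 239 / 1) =-4124163 / 50227421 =-0.08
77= 77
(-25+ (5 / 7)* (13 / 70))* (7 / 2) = -2437 / 28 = -87.04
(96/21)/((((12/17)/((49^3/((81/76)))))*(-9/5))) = -868585760/2187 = -397158.56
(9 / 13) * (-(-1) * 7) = 63 / 13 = 4.85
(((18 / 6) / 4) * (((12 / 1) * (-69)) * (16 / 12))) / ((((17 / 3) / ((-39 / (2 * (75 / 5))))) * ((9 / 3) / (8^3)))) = 2755584 / 85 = 32418.64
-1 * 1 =-1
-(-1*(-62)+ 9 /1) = -71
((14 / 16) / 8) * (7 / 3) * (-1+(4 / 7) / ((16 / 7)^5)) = -4242469 / 16777216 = -0.25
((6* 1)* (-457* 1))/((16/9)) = -12339/8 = -1542.38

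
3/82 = 0.04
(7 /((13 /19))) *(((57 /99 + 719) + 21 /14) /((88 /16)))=1341.30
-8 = -8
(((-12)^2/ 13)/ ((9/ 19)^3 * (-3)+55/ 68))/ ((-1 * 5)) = -4.52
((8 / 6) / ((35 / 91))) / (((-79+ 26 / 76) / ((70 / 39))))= -304 / 3843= -0.08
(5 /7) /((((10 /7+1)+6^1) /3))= 15 /59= 0.25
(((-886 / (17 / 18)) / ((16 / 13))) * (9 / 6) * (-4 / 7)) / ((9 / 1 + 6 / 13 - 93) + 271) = 2021409 / 580006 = 3.49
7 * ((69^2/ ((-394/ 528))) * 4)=-178646.25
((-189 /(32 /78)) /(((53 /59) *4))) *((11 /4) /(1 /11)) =-52621569 /13568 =-3878.36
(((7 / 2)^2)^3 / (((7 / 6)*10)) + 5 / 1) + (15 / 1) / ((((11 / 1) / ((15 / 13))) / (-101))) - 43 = -1800677 / 45760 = -39.35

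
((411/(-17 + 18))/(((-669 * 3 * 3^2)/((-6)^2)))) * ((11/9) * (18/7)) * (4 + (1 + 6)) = -132616/4683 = -28.32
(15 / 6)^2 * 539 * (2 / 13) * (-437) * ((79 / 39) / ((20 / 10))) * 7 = -3256381975 / 2028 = -1605711.03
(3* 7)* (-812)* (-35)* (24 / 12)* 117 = 139655880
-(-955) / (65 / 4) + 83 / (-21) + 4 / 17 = 55.05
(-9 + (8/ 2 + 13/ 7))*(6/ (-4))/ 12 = 11/ 28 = 0.39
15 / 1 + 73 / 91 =1438 / 91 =15.80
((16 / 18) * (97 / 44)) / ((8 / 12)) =97 / 33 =2.94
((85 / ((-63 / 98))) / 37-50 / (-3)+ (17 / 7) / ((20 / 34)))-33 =-367793 / 23310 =-15.78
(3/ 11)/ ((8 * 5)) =3/ 440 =0.01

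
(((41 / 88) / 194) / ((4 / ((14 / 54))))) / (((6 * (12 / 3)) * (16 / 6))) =287 / 118001664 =0.00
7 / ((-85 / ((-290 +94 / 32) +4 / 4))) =32039 / 1360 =23.56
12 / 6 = 2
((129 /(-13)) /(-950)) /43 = 3 /12350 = 0.00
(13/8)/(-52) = -1/32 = -0.03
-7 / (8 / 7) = -49 / 8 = -6.12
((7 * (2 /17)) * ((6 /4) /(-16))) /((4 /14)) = -147 /544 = -0.27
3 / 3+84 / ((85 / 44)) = 3781 / 85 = 44.48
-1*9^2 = -81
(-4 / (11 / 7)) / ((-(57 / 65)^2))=118300 / 35739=3.31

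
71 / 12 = 5.92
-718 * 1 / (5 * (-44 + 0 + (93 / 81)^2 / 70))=7327908 / 2244359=3.27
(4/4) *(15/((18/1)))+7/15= 13/10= 1.30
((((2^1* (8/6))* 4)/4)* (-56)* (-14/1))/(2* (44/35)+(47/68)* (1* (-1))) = 14927360/13017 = 1146.76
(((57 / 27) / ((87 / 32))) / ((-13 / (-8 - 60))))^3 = 70670388035584 / 1054666965339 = 67.01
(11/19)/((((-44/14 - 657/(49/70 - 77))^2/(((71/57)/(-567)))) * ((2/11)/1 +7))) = -102069671/17231819081904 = -0.00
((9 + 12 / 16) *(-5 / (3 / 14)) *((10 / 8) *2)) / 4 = -2275 / 16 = -142.19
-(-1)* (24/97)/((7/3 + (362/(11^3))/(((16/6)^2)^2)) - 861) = -196263936/681118819985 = -0.00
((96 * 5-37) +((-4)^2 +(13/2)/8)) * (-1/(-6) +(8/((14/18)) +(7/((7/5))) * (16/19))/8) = 909.83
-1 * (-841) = 841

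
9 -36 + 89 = 62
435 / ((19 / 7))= 3045 / 19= 160.26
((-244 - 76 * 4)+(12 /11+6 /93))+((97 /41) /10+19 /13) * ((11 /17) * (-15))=-3481132731 /6179602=-563.33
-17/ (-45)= 17/ 45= 0.38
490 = 490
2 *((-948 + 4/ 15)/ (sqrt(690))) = -14216 *sqrt(690)/ 5175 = -72.16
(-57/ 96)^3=-6859/ 32768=-0.21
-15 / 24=-0.62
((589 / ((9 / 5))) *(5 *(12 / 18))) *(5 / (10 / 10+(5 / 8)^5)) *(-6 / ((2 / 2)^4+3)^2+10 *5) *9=239444992000 / 107679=2223692.57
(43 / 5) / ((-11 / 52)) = -2236 / 55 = -40.65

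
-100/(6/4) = -200/3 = -66.67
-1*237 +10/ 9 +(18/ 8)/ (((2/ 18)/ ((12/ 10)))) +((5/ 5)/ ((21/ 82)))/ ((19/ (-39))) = -2628659/ 11970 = -219.60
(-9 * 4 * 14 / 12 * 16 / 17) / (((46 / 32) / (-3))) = 32256 / 391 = 82.50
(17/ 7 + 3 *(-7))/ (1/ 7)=-130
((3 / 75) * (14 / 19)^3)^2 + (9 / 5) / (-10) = -10570264153 / 58807351250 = -0.18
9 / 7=1.29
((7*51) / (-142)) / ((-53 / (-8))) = -1428 / 3763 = -0.38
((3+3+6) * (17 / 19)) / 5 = 2.15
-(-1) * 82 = 82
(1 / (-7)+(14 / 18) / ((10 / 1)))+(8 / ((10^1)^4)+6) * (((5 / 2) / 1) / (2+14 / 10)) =465593 / 107100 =4.35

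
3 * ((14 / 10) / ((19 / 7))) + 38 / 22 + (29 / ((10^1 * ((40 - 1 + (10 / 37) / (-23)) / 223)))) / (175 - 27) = 939395173 / 277376440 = 3.39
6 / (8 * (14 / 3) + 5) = 18 / 127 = 0.14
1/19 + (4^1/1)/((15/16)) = 1231/285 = 4.32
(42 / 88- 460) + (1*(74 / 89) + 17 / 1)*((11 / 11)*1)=-1729663 / 3916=-441.69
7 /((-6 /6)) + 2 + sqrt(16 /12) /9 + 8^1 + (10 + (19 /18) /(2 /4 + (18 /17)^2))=2 * sqrt(3) /27 + 115120 /8433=13.78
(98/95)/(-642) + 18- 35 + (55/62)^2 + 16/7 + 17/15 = -3499855273/273519820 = -12.80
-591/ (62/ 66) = -19503/ 31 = -629.13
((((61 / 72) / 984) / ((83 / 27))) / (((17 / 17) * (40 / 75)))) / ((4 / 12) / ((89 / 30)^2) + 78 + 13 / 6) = 21743145 / 3320719053568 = 0.00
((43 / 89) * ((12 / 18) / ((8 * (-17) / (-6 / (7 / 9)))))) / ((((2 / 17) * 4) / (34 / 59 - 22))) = -30573 / 36757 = -0.83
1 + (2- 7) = -4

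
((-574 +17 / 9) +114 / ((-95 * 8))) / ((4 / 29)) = -2987203 / 720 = -4148.89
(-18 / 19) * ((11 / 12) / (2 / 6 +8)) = -99 / 950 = -0.10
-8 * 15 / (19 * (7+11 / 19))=-5 / 6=-0.83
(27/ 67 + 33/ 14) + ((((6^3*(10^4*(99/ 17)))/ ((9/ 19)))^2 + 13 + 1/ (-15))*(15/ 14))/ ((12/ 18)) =21944685425143313061/ 19363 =1133330859120142.18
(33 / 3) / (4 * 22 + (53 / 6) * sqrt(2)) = 17424 / 136583 - 1749 * sqrt(2) / 136583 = 0.11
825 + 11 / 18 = 14861 / 18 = 825.61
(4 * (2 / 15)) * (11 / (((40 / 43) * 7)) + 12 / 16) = 683 / 525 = 1.30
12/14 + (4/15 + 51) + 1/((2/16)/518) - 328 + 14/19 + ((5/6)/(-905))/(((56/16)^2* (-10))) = 9779183678/2527665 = 3868.86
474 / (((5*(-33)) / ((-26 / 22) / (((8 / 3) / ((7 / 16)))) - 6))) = 688959 / 38720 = 17.79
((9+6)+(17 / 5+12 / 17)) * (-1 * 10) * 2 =-6496 / 17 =-382.12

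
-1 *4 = -4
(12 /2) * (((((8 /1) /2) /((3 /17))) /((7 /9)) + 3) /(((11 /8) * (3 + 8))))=10800 /847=12.75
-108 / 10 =-54 / 5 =-10.80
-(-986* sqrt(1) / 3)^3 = 958585256 / 27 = 35503157.63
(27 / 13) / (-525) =-9 / 2275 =-0.00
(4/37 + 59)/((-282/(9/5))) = -0.38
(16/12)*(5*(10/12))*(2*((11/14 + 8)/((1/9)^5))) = 40350150/7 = 5764307.14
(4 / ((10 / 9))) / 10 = 9 / 25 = 0.36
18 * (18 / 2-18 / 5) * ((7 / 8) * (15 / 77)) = 729 / 44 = 16.57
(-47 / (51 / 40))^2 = 3534400 / 2601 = 1358.86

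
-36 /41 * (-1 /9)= 4 /41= 0.10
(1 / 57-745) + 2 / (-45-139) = -3906745 / 5244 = -744.99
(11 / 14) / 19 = 11 / 266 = 0.04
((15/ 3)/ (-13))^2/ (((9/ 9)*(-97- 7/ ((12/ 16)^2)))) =-45/ 33293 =-0.00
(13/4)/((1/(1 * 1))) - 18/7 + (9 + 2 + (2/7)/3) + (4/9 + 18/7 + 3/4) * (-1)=1009/126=8.01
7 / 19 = 0.37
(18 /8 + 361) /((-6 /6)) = -1453 /4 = -363.25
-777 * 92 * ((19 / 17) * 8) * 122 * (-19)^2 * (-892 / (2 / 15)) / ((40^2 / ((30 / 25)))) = 60027030070812 / 425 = 141240070754.85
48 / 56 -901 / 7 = -895 / 7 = -127.86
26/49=0.53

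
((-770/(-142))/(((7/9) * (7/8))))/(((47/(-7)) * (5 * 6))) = -132/3337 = -0.04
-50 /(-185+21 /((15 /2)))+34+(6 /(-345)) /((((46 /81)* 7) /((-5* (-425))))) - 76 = -172119611 /3373433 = -51.02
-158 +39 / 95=-14971 / 95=-157.59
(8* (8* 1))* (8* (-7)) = -3584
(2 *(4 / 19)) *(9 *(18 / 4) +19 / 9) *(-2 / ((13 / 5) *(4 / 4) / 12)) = -165.61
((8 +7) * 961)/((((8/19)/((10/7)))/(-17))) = -23280225/28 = -831436.61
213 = 213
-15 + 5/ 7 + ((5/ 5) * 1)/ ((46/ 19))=-4467/ 322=-13.87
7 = 7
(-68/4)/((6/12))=-34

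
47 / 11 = 4.27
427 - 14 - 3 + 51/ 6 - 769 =-701/ 2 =-350.50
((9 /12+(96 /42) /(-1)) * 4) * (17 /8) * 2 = -731 /28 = -26.11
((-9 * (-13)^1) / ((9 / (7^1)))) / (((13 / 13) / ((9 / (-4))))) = -819 / 4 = -204.75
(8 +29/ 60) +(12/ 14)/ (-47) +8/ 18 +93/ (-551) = 285212813/ 32630220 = 8.74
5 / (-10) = -0.50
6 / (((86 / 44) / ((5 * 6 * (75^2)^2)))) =125296875000 / 43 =2913880813.95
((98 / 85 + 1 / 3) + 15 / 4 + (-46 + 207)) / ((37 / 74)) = 169561 / 510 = 332.47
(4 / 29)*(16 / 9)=64 / 261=0.25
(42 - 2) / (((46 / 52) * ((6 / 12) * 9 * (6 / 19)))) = 19760 / 621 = 31.82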